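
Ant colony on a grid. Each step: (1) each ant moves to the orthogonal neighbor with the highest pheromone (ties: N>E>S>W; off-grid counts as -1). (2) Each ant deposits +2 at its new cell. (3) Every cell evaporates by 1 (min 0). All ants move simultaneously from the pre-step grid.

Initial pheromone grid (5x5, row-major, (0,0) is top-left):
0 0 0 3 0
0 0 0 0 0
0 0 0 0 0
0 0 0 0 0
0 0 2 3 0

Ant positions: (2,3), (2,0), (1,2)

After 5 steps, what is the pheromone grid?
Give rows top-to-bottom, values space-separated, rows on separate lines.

After step 1: ants at (1,3),(1,0),(0,2)
  0 0 1 2 0
  1 0 0 1 0
  0 0 0 0 0
  0 0 0 0 0
  0 0 1 2 0
After step 2: ants at (0,3),(0,0),(0,3)
  1 0 0 5 0
  0 0 0 0 0
  0 0 0 0 0
  0 0 0 0 0
  0 0 0 1 0
After step 3: ants at (0,4),(0,1),(0,4)
  0 1 0 4 3
  0 0 0 0 0
  0 0 0 0 0
  0 0 0 0 0
  0 0 0 0 0
After step 4: ants at (0,3),(0,2),(0,3)
  0 0 1 7 2
  0 0 0 0 0
  0 0 0 0 0
  0 0 0 0 0
  0 0 0 0 0
After step 5: ants at (0,4),(0,3),(0,4)
  0 0 0 8 5
  0 0 0 0 0
  0 0 0 0 0
  0 0 0 0 0
  0 0 0 0 0

0 0 0 8 5
0 0 0 0 0
0 0 0 0 0
0 0 0 0 0
0 0 0 0 0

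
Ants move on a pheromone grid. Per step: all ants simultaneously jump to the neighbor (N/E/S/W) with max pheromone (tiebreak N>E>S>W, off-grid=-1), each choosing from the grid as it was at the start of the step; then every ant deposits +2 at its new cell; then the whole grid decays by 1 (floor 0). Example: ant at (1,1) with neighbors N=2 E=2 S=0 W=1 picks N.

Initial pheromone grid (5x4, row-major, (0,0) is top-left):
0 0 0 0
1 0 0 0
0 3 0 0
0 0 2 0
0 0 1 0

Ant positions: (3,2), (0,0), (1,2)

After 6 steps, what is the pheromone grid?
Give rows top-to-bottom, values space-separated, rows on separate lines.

After step 1: ants at (4,2),(1,0),(0,2)
  0 0 1 0
  2 0 0 0
  0 2 0 0
  0 0 1 0
  0 0 2 0
After step 2: ants at (3,2),(0,0),(0,3)
  1 0 0 1
  1 0 0 0
  0 1 0 0
  0 0 2 0
  0 0 1 0
After step 3: ants at (4,2),(1,0),(1,3)
  0 0 0 0
  2 0 0 1
  0 0 0 0
  0 0 1 0
  0 0 2 0
After step 4: ants at (3,2),(0,0),(0,3)
  1 0 0 1
  1 0 0 0
  0 0 0 0
  0 0 2 0
  0 0 1 0
After step 5: ants at (4,2),(1,0),(1,3)
  0 0 0 0
  2 0 0 1
  0 0 0 0
  0 0 1 0
  0 0 2 0
After step 6: ants at (3,2),(0,0),(0,3)
  1 0 0 1
  1 0 0 0
  0 0 0 0
  0 0 2 0
  0 0 1 0

1 0 0 1
1 0 0 0
0 0 0 0
0 0 2 0
0 0 1 0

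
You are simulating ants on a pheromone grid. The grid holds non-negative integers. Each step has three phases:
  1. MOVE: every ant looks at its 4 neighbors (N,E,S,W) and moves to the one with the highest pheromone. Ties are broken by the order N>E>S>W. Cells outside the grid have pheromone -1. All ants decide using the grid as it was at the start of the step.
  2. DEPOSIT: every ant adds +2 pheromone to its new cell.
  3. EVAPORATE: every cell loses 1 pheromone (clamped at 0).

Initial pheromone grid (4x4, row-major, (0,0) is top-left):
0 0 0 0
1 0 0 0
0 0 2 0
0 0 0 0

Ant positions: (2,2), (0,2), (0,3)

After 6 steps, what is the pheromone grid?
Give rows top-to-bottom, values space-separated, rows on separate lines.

After step 1: ants at (1,2),(0,3),(1,3)
  0 0 0 1
  0 0 1 1
  0 0 1 0
  0 0 0 0
After step 2: ants at (1,3),(1,3),(0,3)
  0 0 0 2
  0 0 0 4
  0 0 0 0
  0 0 0 0
After step 3: ants at (0,3),(0,3),(1,3)
  0 0 0 5
  0 0 0 5
  0 0 0 0
  0 0 0 0
After step 4: ants at (1,3),(1,3),(0,3)
  0 0 0 6
  0 0 0 8
  0 0 0 0
  0 0 0 0
After step 5: ants at (0,3),(0,3),(1,3)
  0 0 0 9
  0 0 0 9
  0 0 0 0
  0 0 0 0
After step 6: ants at (1,3),(1,3),(0,3)
  0 0 0 10
  0 0 0 12
  0 0 0 0
  0 0 0 0

0 0 0 10
0 0 0 12
0 0 0 0
0 0 0 0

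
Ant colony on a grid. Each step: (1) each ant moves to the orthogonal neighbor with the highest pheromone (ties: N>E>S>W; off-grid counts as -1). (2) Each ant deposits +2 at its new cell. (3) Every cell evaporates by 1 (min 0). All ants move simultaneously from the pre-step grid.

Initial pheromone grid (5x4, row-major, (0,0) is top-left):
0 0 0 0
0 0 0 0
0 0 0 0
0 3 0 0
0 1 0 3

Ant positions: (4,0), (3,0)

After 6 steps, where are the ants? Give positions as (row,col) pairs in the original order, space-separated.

Step 1: ant0:(4,0)->E->(4,1) | ant1:(3,0)->E->(3,1)
  grid max=4 at (3,1)
Step 2: ant0:(4,1)->N->(3,1) | ant1:(3,1)->S->(4,1)
  grid max=5 at (3,1)
Step 3: ant0:(3,1)->S->(4,1) | ant1:(4,1)->N->(3,1)
  grid max=6 at (3,1)
Step 4: ant0:(4,1)->N->(3,1) | ant1:(3,1)->S->(4,1)
  grid max=7 at (3,1)
Step 5: ant0:(3,1)->S->(4,1) | ant1:(4,1)->N->(3,1)
  grid max=8 at (3,1)
Step 6: ant0:(4,1)->N->(3,1) | ant1:(3,1)->S->(4,1)
  grid max=9 at (3,1)

(3,1) (4,1)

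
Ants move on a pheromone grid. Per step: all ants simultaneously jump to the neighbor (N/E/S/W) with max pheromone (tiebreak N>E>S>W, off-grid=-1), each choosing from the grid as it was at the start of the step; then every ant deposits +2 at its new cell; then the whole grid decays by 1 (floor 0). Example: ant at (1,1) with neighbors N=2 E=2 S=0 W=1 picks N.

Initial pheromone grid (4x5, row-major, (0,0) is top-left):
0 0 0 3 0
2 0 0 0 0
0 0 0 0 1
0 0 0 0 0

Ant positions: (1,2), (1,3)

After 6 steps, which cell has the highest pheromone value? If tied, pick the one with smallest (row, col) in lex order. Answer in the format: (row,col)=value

Answer: (0,3)=9

Derivation:
Step 1: ant0:(1,2)->N->(0,2) | ant1:(1,3)->N->(0,3)
  grid max=4 at (0,3)
Step 2: ant0:(0,2)->E->(0,3) | ant1:(0,3)->W->(0,2)
  grid max=5 at (0,3)
Step 3: ant0:(0,3)->W->(0,2) | ant1:(0,2)->E->(0,3)
  grid max=6 at (0,3)
Step 4: ant0:(0,2)->E->(0,3) | ant1:(0,3)->W->(0,2)
  grid max=7 at (0,3)
Step 5: ant0:(0,3)->W->(0,2) | ant1:(0,2)->E->(0,3)
  grid max=8 at (0,3)
Step 6: ant0:(0,2)->E->(0,3) | ant1:(0,3)->W->(0,2)
  grid max=9 at (0,3)
Final grid:
  0 0 6 9 0
  0 0 0 0 0
  0 0 0 0 0
  0 0 0 0 0
Max pheromone 9 at (0,3)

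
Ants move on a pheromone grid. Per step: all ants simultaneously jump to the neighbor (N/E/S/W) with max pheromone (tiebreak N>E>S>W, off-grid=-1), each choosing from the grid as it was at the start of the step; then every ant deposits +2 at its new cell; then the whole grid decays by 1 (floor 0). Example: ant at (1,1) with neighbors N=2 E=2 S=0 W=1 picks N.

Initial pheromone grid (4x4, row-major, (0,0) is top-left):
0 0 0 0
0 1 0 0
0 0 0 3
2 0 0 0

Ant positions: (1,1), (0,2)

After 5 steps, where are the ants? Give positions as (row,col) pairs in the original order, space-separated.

Step 1: ant0:(1,1)->N->(0,1) | ant1:(0,2)->E->(0,3)
  grid max=2 at (2,3)
Step 2: ant0:(0,1)->E->(0,2) | ant1:(0,3)->S->(1,3)
  grid max=1 at (0,2)
Step 3: ant0:(0,2)->E->(0,3) | ant1:(1,3)->S->(2,3)
  grid max=2 at (2,3)
Step 4: ant0:(0,3)->S->(1,3) | ant1:(2,3)->N->(1,3)
  grid max=3 at (1,3)
Step 5: ant0:(1,3)->S->(2,3) | ant1:(1,3)->S->(2,3)
  grid max=4 at (2,3)

(2,3) (2,3)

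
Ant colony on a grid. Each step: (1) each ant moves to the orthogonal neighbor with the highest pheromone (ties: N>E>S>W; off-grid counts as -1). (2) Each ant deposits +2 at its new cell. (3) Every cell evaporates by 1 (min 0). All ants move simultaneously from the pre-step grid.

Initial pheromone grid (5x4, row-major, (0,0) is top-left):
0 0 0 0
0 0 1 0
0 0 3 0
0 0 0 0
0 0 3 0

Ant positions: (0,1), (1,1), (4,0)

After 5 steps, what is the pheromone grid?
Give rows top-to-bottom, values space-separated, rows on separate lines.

After step 1: ants at (0,2),(1,2),(3,0)
  0 0 1 0
  0 0 2 0
  0 0 2 0
  1 0 0 0
  0 0 2 0
After step 2: ants at (1,2),(2,2),(2,0)
  0 0 0 0
  0 0 3 0
  1 0 3 0
  0 0 0 0
  0 0 1 0
After step 3: ants at (2,2),(1,2),(1,0)
  0 0 0 0
  1 0 4 0
  0 0 4 0
  0 0 0 0
  0 0 0 0
After step 4: ants at (1,2),(2,2),(0,0)
  1 0 0 0
  0 0 5 0
  0 0 5 0
  0 0 0 0
  0 0 0 0
After step 5: ants at (2,2),(1,2),(0,1)
  0 1 0 0
  0 0 6 0
  0 0 6 0
  0 0 0 0
  0 0 0 0

0 1 0 0
0 0 6 0
0 0 6 0
0 0 0 0
0 0 0 0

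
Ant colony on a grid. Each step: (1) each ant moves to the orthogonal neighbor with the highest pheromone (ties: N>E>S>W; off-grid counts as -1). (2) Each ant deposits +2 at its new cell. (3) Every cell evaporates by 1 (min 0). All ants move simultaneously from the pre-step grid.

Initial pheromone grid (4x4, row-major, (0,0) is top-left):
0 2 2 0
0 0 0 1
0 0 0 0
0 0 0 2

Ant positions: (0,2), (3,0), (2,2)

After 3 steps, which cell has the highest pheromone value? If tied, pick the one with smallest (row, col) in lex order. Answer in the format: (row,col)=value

Step 1: ant0:(0,2)->W->(0,1) | ant1:(3,0)->N->(2,0) | ant2:(2,2)->N->(1,2)
  grid max=3 at (0,1)
Step 2: ant0:(0,1)->E->(0,2) | ant1:(2,0)->N->(1,0) | ant2:(1,2)->N->(0,2)
  grid max=4 at (0,2)
Step 3: ant0:(0,2)->W->(0,1) | ant1:(1,0)->N->(0,0) | ant2:(0,2)->W->(0,1)
  grid max=5 at (0,1)
Final grid:
  1 5 3 0
  0 0 0 0
  0 0 0 0
  0 0 0 0
Max pheromone 5 at (0,1)

Answer: (0,1)=5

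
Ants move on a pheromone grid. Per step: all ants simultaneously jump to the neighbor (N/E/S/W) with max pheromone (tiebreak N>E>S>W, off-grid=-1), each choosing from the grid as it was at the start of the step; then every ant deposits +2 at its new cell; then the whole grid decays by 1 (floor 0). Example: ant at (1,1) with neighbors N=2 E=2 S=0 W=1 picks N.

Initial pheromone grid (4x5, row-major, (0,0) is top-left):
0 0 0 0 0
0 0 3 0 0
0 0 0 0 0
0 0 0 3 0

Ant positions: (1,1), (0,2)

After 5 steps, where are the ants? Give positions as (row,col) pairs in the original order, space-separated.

Step 1: ant0:(1,1)->E->(1,2) | ant1:(0,2)->S->(1,2)
  grid max=6 at (1,2)
Step 2: ant0:(1,2)->N->(0,2) | ant1:(1,2)->N->(0,2)
  grid max=5 at (1,2)
Step 3: ant0:(0,2)->S->(1,2) | ant1:(0,2)->S->(1,2)
  grid max=8 at (1,2)
Step 4: ant0:(1,2)->N->(0,2) | ant1:(1,2)->N->(0,2)
  grid max=7 at (1,2)
Step 5: ant0:(0,2)->S->(1,2) | ant1:(0,2)->S->(1,2)
  grid max=10 at (1,2)

(1,2) (1,2)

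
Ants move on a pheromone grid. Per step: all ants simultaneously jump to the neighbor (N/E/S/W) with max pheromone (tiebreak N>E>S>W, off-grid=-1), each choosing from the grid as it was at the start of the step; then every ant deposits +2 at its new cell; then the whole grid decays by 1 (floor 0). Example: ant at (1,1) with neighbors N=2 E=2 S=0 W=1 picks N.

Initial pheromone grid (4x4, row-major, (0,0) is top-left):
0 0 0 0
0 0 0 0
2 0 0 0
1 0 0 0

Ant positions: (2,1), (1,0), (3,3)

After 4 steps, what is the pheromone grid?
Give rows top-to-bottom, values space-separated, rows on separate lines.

After step 1: ants at (2,0),(2,0),(2,3)
  0 0 0 0
  0 0 0 0
  5 0 0 1
  0 0 0 0
After step 2: ants at (1,0),(1,0),(1,3)
  0 0 0 0
  3 0 0 1
  4 0 0 0
  0 0 0 0
After step 3: ants at (2,0),(2,0),(0,3)
  0 0 0 1
  2 0 0 0
  7 0 0 0
  0 0 0 0
After step 4: ants at (1,0),(1,0),(1,3)
  0 0 0 0
  5 0 0 1
  6 0 0 0
  0 0 0 0

0 0 0 0
5 0 0 1
6 0 0 0
0 0 0 0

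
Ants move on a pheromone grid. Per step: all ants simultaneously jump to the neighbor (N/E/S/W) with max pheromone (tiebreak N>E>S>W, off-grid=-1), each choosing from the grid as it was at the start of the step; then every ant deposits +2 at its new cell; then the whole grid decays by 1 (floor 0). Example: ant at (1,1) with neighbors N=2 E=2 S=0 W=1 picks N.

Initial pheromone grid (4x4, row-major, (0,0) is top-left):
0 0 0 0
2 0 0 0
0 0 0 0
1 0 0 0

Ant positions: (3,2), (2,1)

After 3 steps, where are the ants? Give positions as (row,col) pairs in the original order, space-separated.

Step 1: ant0:(3,2)->N->(2,2) | ant1:(2,1)->N->(1,1)
  grid max=1 at (1,0)
Step 2: ant0:(2,2)->N->(1,2) | ant1:(1,1)->W->(1,0)
  grid max=2 at (1,0)
Step 3: ant0:(1,2)->N->(0,2) | ant1:(1,0)->N->(0,0)
  grid max=1 at (0,0)

(0,2) (0,0)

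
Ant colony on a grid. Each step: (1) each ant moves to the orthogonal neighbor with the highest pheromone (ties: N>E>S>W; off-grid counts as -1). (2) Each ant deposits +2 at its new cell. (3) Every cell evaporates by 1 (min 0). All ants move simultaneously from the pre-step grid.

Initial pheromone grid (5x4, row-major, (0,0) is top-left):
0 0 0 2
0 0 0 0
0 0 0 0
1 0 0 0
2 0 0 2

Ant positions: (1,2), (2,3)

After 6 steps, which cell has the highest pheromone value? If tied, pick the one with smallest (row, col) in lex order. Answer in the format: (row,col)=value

Step 1: ant0:(1,2)->N->(0,2) | ant1:(2,3)->N->(1,3)
  grid max=1 at (0,2)
Step 2: ant0:(0,2)->E->(0,3) | ant1:(1,3)->N->(0,3)
  grid max=4 at (0,3)
Step 3: ant0:(0,3)->S->(1,3) | ant1:(0,3)->S->(1,3)
  grid max=3 at (0,3)
Step 4: ant0:(1,3)->N->(0,3) | ant1:(1,3)->N->(0,3)
  grid max=6 at (0,3)
Step 5: ant0:(0,3)->S->(1,3) | ant1:(0,3)->S->(1,3)
  grid max=5 at (0,3)
Step 6: ant0:(1,3)->N->(0,3) | ant1:(1,3)->N->(0,3)
  grid max=8 at (0,3)
Final grid:
  0 0 0 8
  0 0 0 4
  0 0 0 0
  0 0 0 0
  0 0 0 0
Max pheromone 8 at (0,3)

Answer: (0,3)=8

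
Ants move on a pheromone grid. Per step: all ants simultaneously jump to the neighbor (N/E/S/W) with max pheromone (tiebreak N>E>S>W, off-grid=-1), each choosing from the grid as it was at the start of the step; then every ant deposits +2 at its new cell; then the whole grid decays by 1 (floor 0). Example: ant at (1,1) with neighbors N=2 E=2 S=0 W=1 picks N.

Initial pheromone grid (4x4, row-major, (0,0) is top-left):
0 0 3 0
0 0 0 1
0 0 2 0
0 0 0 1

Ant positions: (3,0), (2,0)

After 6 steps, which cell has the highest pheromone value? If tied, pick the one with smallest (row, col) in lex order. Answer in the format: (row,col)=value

Answer: (1,0)=6

Derivation:
Step 1: ant0:(3,0)->N->(2,0) | ant1:(2,0)->N->(1,0)
  grid max=2 at (0,2)
Step 2: ant0:(2,0)->N->(1,0) | ant1:(1,0)->S->(2,0)
  grid max=2 at (1,0)
Step 3: ant0:(1,0)->S->(2,0) | ant1:(2,0)->N->(1,0)
  grid max=3 at (1,0)
Step 4: ant0:(2,0)->N->(1,0) | ant1:(1,0)->S->(2,0)
  grid max=4 at (1,0)
Step 5: ant0:(1,0)->S->(2,0) | ant1:(2,0)->N->(1,0)
  grid max=5 at (1,0)
Step 6: ant0:(2,0)->N->(1,0) | ant1:(1,0)->S->(2,0)
  grid max=6 at (1,0)
Final grid:
  0 0 0 0
  6 0 0 0
  6 0 0 0
  0 0 0 0
Max pheromone 6 at (1,0)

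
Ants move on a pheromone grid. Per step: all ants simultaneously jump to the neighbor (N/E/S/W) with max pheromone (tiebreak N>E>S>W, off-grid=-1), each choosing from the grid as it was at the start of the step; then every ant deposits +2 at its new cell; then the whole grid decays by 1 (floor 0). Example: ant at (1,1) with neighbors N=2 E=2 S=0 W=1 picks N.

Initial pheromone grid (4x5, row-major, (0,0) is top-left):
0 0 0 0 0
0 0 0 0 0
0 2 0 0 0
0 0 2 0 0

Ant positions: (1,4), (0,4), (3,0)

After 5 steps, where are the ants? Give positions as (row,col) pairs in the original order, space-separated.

Step 1: ant0:(1,4)->N->(0,4) | ant1:(0,4)->S->(1,4) | ant2:(3,0)->N->(2,0)
  grid max=1 at (0,4)
Step 2: ant0:(0,4)->S->(1,4) | ant1:(1,4)->N->(0,4) | ant2:(2,0)->E->(2,1)
  grid max=2 at (0,4)
Step 3: ant0:(1,4)->N->(0,4) | ant1:(0,4)->S->(1,4) | ant2:(2,1)->N->(1,1)
  grid max=3 at (0,4)
Step 4: ant0:(0,4)->S->(1,4) | ant1:(1,4)->N->(0,4) | ant2:(1,1)->S->(2,1)
  grid max=4 at (0,4)
Step 5: ant0:(1,4)->N->(0,4) | ant1:(0,4)->S->(1,4) | ant2:(2,1)->N->(1,1)
  grid max=5 at (0,4)

(0,4) (1,4) (1,1)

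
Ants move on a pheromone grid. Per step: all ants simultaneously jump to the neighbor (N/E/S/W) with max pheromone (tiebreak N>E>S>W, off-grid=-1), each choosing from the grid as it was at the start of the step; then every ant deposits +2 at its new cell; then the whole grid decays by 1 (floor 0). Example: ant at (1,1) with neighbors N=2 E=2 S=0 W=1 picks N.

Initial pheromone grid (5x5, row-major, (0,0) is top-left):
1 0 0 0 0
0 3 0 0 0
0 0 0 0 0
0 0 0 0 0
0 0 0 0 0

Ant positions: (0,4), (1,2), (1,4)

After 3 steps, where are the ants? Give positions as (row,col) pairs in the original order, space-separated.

Step 1: ant0:(0,4)->S->(1,4) | ant1:(1,2)->W->(1,1) | ant2:(1,4)->N->(0,4)
  grid max=4 at (1,1)
Step 2: ant0:(1,4)->N->(0,4) | ant1:(1,1)->N->(0,1) | ant2:(0,4)->S->(1,4)
  grid max=3 at (1,1)
Step 3: ant0:(0,4)->S->(1,4) | ant1:(0,1)->S->(1,1) | ant2:(1,4)->N->(0,4)
  grid max=4 at (1,1)

(1,4) (1,1) (0,4)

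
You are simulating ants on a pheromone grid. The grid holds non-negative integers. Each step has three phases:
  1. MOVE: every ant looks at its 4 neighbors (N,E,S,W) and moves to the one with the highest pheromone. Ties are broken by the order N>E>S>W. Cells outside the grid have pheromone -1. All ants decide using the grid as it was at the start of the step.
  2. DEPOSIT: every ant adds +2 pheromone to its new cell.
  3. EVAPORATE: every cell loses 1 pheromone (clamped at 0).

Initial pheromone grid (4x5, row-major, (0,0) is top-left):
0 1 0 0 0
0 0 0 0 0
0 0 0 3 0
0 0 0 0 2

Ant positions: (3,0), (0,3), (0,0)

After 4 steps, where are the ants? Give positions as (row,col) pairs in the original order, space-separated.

Step 1: ant0:(3,0)->N->(2,0) | ant1:(0,3)->E->(0,4) | ant2:(0,0)->E->(0,1)
  grid max=2 at (0,1)
Step 2: ant0:(2,0)->N->(1,0) | ant1:(0,4)->S->(1,4) | ant2:(0,1)->E->(0,2)
  grid max=1 at (0,1)
Step 3: ant0:(1,0)->N->(0,0) | ant1:(1,4)->N->(0,4) | ant2:(0,2)->W->(0,1)
  grid max=2 at (0,1)
Step 4: ant0:(0,0)->E->(0,1) | ant1:(0,4)->S->(1,4) | ant2:(0,1)->W->(0,0)
  grid max=3 at (0,1)

(0,1) (1,4) (0,0)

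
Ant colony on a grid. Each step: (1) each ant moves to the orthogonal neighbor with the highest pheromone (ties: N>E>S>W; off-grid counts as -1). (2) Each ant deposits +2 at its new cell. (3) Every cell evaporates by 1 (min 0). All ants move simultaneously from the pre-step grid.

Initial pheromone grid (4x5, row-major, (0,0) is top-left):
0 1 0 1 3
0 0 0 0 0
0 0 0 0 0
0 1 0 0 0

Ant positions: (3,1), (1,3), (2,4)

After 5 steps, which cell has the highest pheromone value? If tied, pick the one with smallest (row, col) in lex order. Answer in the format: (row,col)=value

Answer: (0,3)=8

Derivation:
Step 1: ant0:(3,1)->N->(2,1) | ant1:(1,3)->N->(0,3) | ant2:(2,4)->N->(1,4)
  grid max=2 at (0,3)
Step 2: ant0:(2,1)->N->(1,1) | ant1:(0,3)->E->(0,4) | ant2:(1,4)->N->(0,4)
  grid max=5 at (0,4)
Step 3: ant0:(1,1)->N->(0,1) | ant1:(0,4)->W->(0,3) | ant2:(0,4)->W->(0,3)
  grid max=4 at (0,3)
Step 4: ant0:(0,1)->E->(0,2) | ant1:(0,3)->E->(0,4) | ant2:(0,3)->E->(0,4)
  grid max=7 at (0,4)
Step 5: ant0:(0,2)->E->(0,3) | ant1:(0,4)->W->(0,3) | ant2:(0,4)->W->(0,3)
  grid max=8 at (0,3)
Final grid:
  0 0 0 8 6
  0 0 0 0 0
  0 0 0 0 0
  0 0 0 0 0
Max pheromone 8 at (0,3)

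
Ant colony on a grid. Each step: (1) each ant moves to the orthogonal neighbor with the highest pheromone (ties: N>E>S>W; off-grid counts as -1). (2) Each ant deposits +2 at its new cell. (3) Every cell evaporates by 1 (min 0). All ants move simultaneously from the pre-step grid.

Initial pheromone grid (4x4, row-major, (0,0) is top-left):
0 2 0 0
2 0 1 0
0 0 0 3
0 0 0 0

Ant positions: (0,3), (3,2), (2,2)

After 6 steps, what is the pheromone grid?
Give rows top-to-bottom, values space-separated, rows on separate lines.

After step 1: ants at (1,3),(2,2),(2,3)
  0 1 0 0
  1 0 0 1
  0 0 1 4
  0 0 0 0
After step 2: ants at (2,3),(2,3),(1,3)
  0 0 0 0
  0 0 0 2
  0 0 0 7
  0 0 0 0
After step 3: ants at (1,3),(1,3),(2,3)
  0 0 0 0
  0 0 0 5
  0 0 0 8
  0 0 0 0
After step 4: ants at (2,3),(2,3),(1,3)
  0 0 0 0
  0 0 0 6
  0 0 0 11
  0 0 0 0
After step 5: ants at (1,3),(1,3),(2,3)
  0 0 0 0
  0 0 0 9
  0 0 0 12
  0 0 0 0
After step 6: ants at (2,3),(2,3),(1,3)
  0 0 0 0
  0 0 0 10
  0 0 0 15
  0 0 0 0

0 0 0 0
0 0 0 10
0 0 0 15
0 0 0 0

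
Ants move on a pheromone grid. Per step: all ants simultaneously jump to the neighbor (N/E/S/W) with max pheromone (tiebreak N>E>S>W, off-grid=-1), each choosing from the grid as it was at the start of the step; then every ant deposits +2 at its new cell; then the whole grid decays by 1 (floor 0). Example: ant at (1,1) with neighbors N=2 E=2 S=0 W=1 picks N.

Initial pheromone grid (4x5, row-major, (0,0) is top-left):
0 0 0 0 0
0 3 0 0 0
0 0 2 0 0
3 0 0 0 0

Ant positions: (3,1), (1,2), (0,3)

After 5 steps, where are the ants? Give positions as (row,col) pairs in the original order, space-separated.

Step 1: ant0:(3,1)->W->(3,0) | ant1:(1,2)->W->(1,1) | ant2:(0,3)->E->(0,4)
  grid max=4 at (1,1)
Step 2: ant0:(3,0)->N->(2,0) | ant1:(1,1)->N->(0,1) | ant2:(0,4)->S->(1,4)
  grid max=3 at (1,1)
Step 3: ant0:(2,0)->S->(3,0) | ant1:(0,1)->S->(1,1) | ant2:(1,4)->N->(0,4)
  grid max=4 at (1,1)
Step 4: ant0:(3,0)->N->(2,0) | ant1:(1,1)->N->(0,1) | ant2:(0,4)->S->(1,4)
  grid max=3 at (1,1)
Step 5: ant0:(2,0)->S->(3,0) | ant1:(0,1)->S->(1,1) | ant2:(1,4)->N->(0,4)
  grid max=4 at (1,1)

(3,0) (1,1) (0,4)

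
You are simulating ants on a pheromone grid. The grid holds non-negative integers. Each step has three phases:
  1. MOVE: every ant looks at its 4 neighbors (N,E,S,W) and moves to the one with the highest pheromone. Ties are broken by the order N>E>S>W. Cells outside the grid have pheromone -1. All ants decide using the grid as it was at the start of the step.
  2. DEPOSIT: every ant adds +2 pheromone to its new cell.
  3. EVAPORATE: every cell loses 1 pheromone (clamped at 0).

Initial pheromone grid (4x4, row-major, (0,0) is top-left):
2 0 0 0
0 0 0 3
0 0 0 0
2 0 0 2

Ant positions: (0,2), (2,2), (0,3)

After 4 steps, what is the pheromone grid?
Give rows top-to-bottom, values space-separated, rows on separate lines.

After step 1: ants at (0,3),(1,2),(1,3)
  1 0 0 1
  0 0 1 4
  0 0 0 0
  1 0 0 1
After step 2: ants at (1,3),(1,3),(0,3)
  0 0 0 2
  0 0 0 7
  0 0 0 0
  0 0 0 0
After step 3: ants at (0,3),(0,3),(1,3)
  0 0 0 5
  0 0 0 8
  0 0 0 0
  0 0 0 0
After step 4: ants at (1,3),(1,3),(0,3)
  0 0 0 6
  0 0 0 11
  0 0 0 0
  0 0 0 0

0 0 0 6
0 0 0 11
0 0 0 0
0 0 0 0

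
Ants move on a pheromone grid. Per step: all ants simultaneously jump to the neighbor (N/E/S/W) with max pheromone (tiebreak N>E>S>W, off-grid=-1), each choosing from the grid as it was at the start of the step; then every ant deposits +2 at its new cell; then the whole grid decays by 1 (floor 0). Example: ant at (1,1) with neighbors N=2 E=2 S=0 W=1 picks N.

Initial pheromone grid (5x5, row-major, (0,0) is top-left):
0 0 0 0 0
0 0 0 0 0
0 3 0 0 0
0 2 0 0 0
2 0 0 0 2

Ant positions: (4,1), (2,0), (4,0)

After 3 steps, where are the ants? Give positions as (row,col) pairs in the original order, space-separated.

Step 1: ant0:(4,1)->N->(3,1) | ant1:(2,0)->E->(2,1) | ant2:(4,0)->N->(3,0)
  grid max=4 at (2,1)
Step 2: ant0:(3,1)->N->(2,1) | ant1:(2,1)->S->(3,1) | ant2:(3,0)->E->(3,1)
  grid max=6 at (3,1)
Step 3: ant0:(2,1)->S->(3,1) | ant1:(3,1)->N->(2,1) | ant2:(3,1)->N->(2,1)
  grid max=8 at (2,1)

(3,1) (2,1) (2,1)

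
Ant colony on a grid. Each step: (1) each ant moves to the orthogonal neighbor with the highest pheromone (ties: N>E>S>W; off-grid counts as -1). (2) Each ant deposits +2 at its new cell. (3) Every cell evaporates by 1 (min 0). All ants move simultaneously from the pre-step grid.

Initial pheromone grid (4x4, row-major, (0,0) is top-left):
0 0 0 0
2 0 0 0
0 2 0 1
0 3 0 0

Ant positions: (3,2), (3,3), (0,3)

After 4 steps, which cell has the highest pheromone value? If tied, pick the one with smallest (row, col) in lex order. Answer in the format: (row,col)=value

Step 1: ant0:(3,2)->W->(3,1) | ant1:(3,3)->N->(2,3) | ant2:(0,3)->S->(1,3)
  grid max=4 at (3,1)
Step 2: ant0:(3,1)->N->(2,1) | ant1:(2,3)->N->(1,3) | ant2:(1,3)->S->(2,3)
  grid max=3 at (2,3)
Step 3: ant0:(2,1)->S->(3,1) | ant1:(1,3)->S->(2,3) | ant2:(2,3)->N->(1,3)
  grid max=4 at (2,3)
Step 4: ant0:(3,1)->N->(2,1) | ant1:(2,3)->N->(1,3) | ant2:(1,3)->S->(2,3)
  grid max=5 at (2,3)
Final grid:
  0 0 0 0
  0 0 0 4
  0 2 0 5
  0 3 0 0
Max pheromone 5 at (2,3)

Answer: (2,3)=5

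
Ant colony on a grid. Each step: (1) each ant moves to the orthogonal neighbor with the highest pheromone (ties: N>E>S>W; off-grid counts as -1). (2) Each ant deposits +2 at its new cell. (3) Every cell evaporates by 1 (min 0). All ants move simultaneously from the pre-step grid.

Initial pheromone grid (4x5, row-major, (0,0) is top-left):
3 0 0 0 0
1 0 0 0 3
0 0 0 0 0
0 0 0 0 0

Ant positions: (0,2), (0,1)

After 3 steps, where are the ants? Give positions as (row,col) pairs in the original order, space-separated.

Step 1: ant0:(0,2)->E->(0,3) | ant1:(0,1)->W->(0,0)
  grid max=4 at (0,0)
Step 2: ant0:(0,3)->E->(0,4) | ant1:(0,0)->E->(0,1)
  grid max=3 at (0,0)
Step 3: ant0:(0,4)->S->(1,4) | ant1:(0,1)->W->(0,0)
  grid max=4 at (0,0)

(1,4) (0,0)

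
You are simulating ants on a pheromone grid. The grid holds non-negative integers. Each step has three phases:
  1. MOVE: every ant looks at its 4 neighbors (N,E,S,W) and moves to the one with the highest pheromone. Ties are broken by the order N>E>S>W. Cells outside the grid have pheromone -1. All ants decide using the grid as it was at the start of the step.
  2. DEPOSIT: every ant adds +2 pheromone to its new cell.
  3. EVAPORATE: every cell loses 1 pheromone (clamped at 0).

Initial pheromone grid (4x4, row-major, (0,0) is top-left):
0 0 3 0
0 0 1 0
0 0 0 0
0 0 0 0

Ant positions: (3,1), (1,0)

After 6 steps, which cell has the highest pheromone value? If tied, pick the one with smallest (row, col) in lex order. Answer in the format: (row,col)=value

Step 1: ant0:(3,1)->N->(2,1) | ant1:(1,0)->N->(0,0)
  grid max=2 at (0,2)
Step 2: ant0:(2,1)->N->(1,1) | ant1:(0,0)->E->(0,1)
  grid max=1 at (0,1)
Step 3: ant0:(1,1)->N->(0,1) | ant1:(0,1)->E->(0,2)
  grid max=2 at (0,1)
Step 4: ant0:(0,1)->E->(0,2) | ant1:(0,2)->W->(0,1)
  grid max=3 at (0,1)
Step 5: ant0:(0,2)->W->(0,1) | ant1:(0,1)->E->(0,2)
  grid max=4 at (0,1)
Step 6: ant0:(0,1)->E->(0,2) | ant1:(0,2)->W->(0,1)
  grid max=5 at (0,1)
Final grid:
  0 5 5 0
  0 0 0 0
  0 0 0 0
  0 0 0 0
Max pheromone 5 at (0,1)

Answer: (0,1)=5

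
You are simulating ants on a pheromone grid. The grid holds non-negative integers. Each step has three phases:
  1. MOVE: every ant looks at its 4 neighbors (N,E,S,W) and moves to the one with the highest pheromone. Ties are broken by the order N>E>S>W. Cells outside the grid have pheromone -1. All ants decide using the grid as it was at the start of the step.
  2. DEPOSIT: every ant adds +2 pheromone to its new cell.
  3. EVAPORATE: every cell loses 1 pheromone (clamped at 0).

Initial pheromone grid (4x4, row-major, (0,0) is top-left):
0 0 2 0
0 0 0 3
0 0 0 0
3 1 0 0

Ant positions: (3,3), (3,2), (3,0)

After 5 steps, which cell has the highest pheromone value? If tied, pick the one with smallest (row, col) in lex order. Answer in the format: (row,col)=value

Step 1: ant0:(3,3)->N->(2,3) | ant1:(3,2)->W->(3,1) | ant2:(3,0)->E->(3,1)
  grid max=4 at (3,1)
Step 2: ant0:(2,3)->N->(1,3) | ant1:(3,1)->W->(3,0) | ant2:(3,1)->W->(3,0)
  grid max=5 at (3,0)
Step 3: ant0:(1,3)->N->(0,3) | ant1:(3,0)->E->(3,1) | ant2:(3,0)->E->(3,1)
  grid max=6 at (3,1)
Step 4: ant0:(0,3)->S->(1,3) | ant1:(3,1)->W->(3,0) | ant2:(3,1)->W->(3,0)
  grid max=7 at (3,0)
Step 5: ant0:(1,3)->N->(0,3) | ant1:(3,0)->E->(3,1) | ant2:(3,0)->E->(3,1)
  grid max=8 at (3,1)
Final grid:
  0 0 0 1
  0 0 0 2
  0 0 0 0
  6 8 0 0
Max pheromone 8 at (3,1)

Answer: (3,1)=8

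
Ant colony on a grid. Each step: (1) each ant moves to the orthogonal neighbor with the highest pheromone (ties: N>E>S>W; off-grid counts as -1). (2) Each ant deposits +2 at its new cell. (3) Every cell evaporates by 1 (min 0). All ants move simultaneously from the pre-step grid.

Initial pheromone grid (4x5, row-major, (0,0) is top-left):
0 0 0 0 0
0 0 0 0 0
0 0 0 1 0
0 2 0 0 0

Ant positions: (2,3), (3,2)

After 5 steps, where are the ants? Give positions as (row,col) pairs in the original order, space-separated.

Step 1: ant0:(2,3)->N->(1,3) | ant1:(3,2)->W->(3,1)
  grid max=3 at (3,1)
Step 2: ant0:(1,3)->N->(0,3) | ant1:(3,1)->N->(2,1)
  grid max=2 at (3,1)
Step 3: ant0:(0,3)->E->(0,4) | ant1:(2,1)->S->(3,1)
  grid max=3 at (3,1)
Step 4: ant0:(0,4)->S->(1,4) | ant1:(3,1)->N->(2,1)
  grid max=2 at (3,1)
Step 5: ant0:(1,4)->N->(0,4) | ant1:(2,1)->S->(3,1)
  grid max=3 at (3,1)

(0,4) (3,1)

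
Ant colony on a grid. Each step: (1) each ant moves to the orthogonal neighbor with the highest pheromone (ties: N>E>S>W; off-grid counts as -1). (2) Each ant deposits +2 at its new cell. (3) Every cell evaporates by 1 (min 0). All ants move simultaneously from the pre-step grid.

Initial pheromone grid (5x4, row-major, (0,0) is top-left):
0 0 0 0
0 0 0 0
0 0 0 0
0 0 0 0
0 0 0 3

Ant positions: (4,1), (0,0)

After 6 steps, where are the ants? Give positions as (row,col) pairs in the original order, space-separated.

Step 1: ant0:(4,1)->N->(3,1) | ant1:(0,0)->E->(0,1)
  grid max=2 at (4,3)
Step 2: ant0:(3,1)->N->(2,1) | ant1:(0,1)->E->(0,2)
  grid max=1 at (0,2)
Step 3: ant0:(2,1)->N->(1,1) | ant1:(0,2)->E->(0,3)
  grid max=1 at (0,3)
Step 4: ant0:(1,1)->N->(0,1) | ant1:(0,3)->S->(1,3)
  grid max=1 at (0,1)
Step 5: ant0:(0,1)->E->(0,2) | ant1:(1,3)->N->(0,3)
  grid max=1 at (0,2)
Step 6: ant0:(0,2)->E->(0,3) | ant1:(0,3)->W->(0,2)
  grid max=2 at (0,2)

(0,3) (0,2)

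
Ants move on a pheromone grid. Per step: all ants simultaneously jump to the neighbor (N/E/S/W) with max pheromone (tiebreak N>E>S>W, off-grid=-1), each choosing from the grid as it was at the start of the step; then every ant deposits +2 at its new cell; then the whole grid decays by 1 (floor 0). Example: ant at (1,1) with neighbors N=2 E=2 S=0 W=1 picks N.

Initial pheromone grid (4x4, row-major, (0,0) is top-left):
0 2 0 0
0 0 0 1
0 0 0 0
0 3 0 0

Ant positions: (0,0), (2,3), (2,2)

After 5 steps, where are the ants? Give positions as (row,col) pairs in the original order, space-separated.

Step 1: ant0:(0,0)->E->(0,1) | ant1:(2,3)->N->(1,3) | ant2:(2,2)->N->(1,2)
  grid max=3 at (0,1)
Step 2: ant0:(0,1)->E->(0,2) | ant1:(1,3)->W->(1,2) | ant2:(1,2)->E->(1,3)
  grid max=3 at (1,3)
Step 3: ant0:(0,2)->S->(1,2) | ant1:(1,2)->E->(1,3) | ant2:(1,3)->W->(1,2)
  grid max=5 at (1,2)
Step 4: ant0:(1,2)->E->(1,3) | ant1:(1,3)->W->(1,2) | ant2:(1,2)->E->(1,3)
  grid max=7 at (1,3)
Step 5: ant0:(1,3)->W->(1,2) | ant1:(1,2)->E->(1,3) | ant2:(1,3)->W->(1,2)
  grid max=9 at (1,2)

(1,2) (1,3) (1,2)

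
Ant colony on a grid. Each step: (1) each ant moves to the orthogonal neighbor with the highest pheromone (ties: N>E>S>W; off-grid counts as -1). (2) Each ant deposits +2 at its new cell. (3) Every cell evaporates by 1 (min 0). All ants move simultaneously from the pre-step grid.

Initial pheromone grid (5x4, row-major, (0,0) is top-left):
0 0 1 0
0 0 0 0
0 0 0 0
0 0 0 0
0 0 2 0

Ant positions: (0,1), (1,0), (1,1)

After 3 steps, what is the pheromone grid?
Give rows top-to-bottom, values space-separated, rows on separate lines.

After step 1: ants at (0,2),(0,0),(0,1)
  1 1 2 0
  0 0 0 0
  0 0 0 0
  0 0 0 0
  0 0 1 0
After step 2: ants at (0,1),(0,1),(0,2)
  0 4 3 0
  0 0 0 0
  0 0 0 0
  0 0 0 0
  0 0 0 0
After step 3: ants at (0,2),(0,2),(0,1)
  0 5 6 0
  0 0 0 0
  0 0 0 0
  0 0 0 0
  0 0 0 0

0 5 6 0
0 0 0 0
0 0 0 0
0 0 0 0
0 0 0 0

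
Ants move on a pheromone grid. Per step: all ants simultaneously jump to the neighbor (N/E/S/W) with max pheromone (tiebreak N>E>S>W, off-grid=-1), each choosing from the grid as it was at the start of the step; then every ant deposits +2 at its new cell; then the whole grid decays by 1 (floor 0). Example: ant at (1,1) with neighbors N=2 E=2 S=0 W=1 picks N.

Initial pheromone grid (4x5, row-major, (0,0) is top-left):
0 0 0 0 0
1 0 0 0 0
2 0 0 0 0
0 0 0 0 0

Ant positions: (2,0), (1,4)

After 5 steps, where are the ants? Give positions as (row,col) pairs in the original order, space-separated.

Step 1: ant0:(2,0)->N->(1,0) | ant1:(1,4)->N->(0,4)
  grid max=2 at (1,0)
Step 2: ant0:(1,0)->S->(2,0) | ant1:(0,4)->S->(1,4)
  grid max=2 at (2,0)
Step 3: ant0:(2,0)->N->(1,0) | ant1:(1,4)->N->(0,4)
  grid max=2 at (1,0)
Step 4: ant0:(1,0)->S->(2,0) | ant1:(0,4)->S->(1,4)
  grid max=2 at (2,0)
Step 5: ant0:(2,0)->N->(1,0) | ant1:(1,4)->N->(0,4)
  grid max=2 at (1,0)

(1,0) (0,4)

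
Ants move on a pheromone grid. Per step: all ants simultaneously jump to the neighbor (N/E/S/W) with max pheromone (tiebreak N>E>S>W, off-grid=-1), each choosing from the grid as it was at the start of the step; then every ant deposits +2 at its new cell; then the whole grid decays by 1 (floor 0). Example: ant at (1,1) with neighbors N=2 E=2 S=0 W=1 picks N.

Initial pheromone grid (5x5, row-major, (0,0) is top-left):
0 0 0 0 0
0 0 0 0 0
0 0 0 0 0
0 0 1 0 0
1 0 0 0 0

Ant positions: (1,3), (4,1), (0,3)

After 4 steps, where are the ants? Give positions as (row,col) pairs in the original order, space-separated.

Step 1: ant0:(1,3)->N->(0,3) | ant1:(4,1)->W->(4,0) | ant2:(0,3)->E->(0,4)
  grid max=2 at (4,0)
Step 2: ant0:(0,3)->E->(0,4) | ant1:(4,0)->N->(3,0) | ant2:(0,4)->W->(0,3)
  grid max=2 at (0,3)
Step 3: ant0:(0,4)->W->(0,3) | ant1:(3,0)->S->(4,0) | ant2:(0,3)->E->(0,4)
  grid max=3 at (0,3)
Step 4: ant0:(0,3)->E->(0,4) | ant1:(4,0)->N->(3,0) | ant2:(0,4)->W->(0,3)
  grid max=4 at (0,3)

(0,4) (3,0) (0,3)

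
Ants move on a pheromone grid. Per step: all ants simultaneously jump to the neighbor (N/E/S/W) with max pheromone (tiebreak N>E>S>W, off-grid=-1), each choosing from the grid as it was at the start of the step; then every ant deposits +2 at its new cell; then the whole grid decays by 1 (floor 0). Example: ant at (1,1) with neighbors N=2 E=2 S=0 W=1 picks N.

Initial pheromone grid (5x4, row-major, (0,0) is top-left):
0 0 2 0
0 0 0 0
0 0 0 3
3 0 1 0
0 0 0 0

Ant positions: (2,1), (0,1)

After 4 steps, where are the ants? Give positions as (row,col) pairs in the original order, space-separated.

Step 1: ant0:(2,1)->N->(1,1) | ant1:(0,1)->E->(0,2)
  grid max=3 at (0,2)
Step 2: ant0:(1,1)->N->(0,1) | ant1:(0,2)->E->(0,3)
  grid max=2 at (0,2)
Step 3: ant0:(0,1)->E->(0,2) | ant1:(0,3)->W->(0,2)
  grid max=5 at (0,2)
Step 4: ant0:(0,2)->E->(0,3) | ant1:(0,2)->E->(0,3)
  grid max=4 at (0,2)

(0,3) (0,3)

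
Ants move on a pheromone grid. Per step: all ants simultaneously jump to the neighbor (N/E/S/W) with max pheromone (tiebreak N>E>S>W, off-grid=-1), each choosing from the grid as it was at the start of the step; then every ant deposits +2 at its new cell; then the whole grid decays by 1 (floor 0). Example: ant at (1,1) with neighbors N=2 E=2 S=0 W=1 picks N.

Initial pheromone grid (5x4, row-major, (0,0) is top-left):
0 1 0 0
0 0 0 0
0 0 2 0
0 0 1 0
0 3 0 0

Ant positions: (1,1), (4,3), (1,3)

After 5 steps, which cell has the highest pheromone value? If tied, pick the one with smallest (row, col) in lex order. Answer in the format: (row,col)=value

Step 1: ant0:(1,1)->N->(0,1) | ant1:(4,3)->N->(3,3) | ant2:(1,3)->N->(0,3)
  grid max=2 at (0,1)
Step 2: ant0:(0,1)->E->(0,2) | ant1:(3,3)->N->(2,3) | ant2:(0,3)->S->(1,3)
  grid max=1 at (0,1)
Step 3: ant0:(0,2)->W->(0,1) | ant1:(2,3)->N->(1,3) | ant2:(1,3)->S->(2,3)
  grid max=2 at (0,1)
Step 4: ant0:(0,1)->E->(0,2) | ant1:(1,3)->S->(2,3) | ant2:(2,3)->N->(1,3)
  grid max=3 at (1,3)
Step 5: ant0:(0,2)->W->(0,1) | ant1:(2,3)->N->(1,3) | ant2:(1,3)->S->(2,3)
  grid max=4 at (1,3)
Final grid:
  0 2 0 0
  0 0 0 4
  0 0 0 4
  0 0 0 0
  0 0 0 0
Max pheromone 4 at (1,3)

Answer: (1,3)=4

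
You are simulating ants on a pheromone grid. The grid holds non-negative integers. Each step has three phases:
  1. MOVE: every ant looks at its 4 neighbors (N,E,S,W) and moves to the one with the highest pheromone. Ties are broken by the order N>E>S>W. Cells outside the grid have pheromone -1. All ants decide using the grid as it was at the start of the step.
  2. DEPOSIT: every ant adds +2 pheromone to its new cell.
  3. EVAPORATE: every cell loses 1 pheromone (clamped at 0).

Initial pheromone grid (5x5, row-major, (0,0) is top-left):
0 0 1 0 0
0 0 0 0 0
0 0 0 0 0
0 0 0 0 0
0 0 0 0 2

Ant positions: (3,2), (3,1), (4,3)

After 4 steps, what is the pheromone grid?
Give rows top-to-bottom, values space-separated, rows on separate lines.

After step 1: ants at (2,2),(2,1),(4,4)
  0 0 0 0 0
  0 0 0 0 0
  0 1 1 0 0
  0 0 0 0 0
  0 0 0 0 3
After step 2: ants at (2,1),(2,2),(3,4)
  0 0 0 0 0
  0 0 0 0 0
  0 2 2 0 0
  0 0 0 0 1
  0 0 0 0 2
After step 3: ants at (2,2),(2,1),(4,4)
  0 0 0 0 0
  0 0 0 0 0
  0 3 3 0 0
  0 0 0 0 0
  0 0 0 0 3
After step 4: ants at (2,1),(2,2),(3,4)
  0 0 0 0 0
  0 0 0 0 0
  0 4 4 0 0
  0 0 0 0 1
  0 0 0 0 2

0 0 0 0 0
0 0 0 0 0
0 4 4 0 0
0 0 0 0 1
0 0 0 0 2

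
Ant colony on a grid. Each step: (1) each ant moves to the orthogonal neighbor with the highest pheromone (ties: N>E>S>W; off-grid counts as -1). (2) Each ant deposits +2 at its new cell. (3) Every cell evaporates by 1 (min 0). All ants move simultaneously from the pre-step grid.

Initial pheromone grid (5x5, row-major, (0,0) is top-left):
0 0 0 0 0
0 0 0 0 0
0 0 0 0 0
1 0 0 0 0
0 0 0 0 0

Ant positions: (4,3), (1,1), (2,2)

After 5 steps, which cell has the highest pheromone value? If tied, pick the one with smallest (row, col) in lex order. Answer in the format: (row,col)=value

Answer: (0,3)=7

Derivation:
Step 1: ant0:(4,3)->N->(3,3) | ant1:(1,1)->N->(0,1) | ant2:(2,2)->N->(1,2)
  grid max=1 at (0,1)
Step 2: ant0:(3,3)->N->(2,3) | ant1:(0,1)->E->(0,2) | ant2:(1,2)->N->(0,2)
  grid max=3 at (0,2)
Step 3: ant0:(2,3)->N->(1,3) | ant1:(0,2)->E->(0,3) | ant2:(0,2)->E->(0,3)
  grid max=3 at (0,3)
Step 4: ant0:(1,3)->N->(0,3) | ant1:(0,3)->W->(0,2) | ant2:(0,3)->W->(0,2)
  grid max=5 at (0,2)
Step 5: ant0:(0,3)->W->(0,2) | ant1:(0,2)->E->(0,3) | ant2:(0,2)->E->(0,3)
  grid max=7 at (0,3)
Final grid:
  0 0 6 7 0
  0 0 0 0 0
  0 0 0 0 0
  0 0 0 0 0
  0 0 0 0 0
Max pheromone 7 at (0,3)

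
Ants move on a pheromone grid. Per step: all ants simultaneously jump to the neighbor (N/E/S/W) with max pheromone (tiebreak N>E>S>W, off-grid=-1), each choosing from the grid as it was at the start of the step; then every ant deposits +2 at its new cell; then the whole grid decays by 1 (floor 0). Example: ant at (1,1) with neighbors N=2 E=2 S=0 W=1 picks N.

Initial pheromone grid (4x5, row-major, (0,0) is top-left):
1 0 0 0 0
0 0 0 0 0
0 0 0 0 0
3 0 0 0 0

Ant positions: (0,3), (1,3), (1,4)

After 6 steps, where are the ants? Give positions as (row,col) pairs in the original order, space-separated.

Step 1: ant0:(0,3)->E->(0,4) | ant1:(1,3)->N->(0,3) | ant2:(1,4)->N->(0,4)
  grid max=3 at (0,4)
Step 2: ant0:(0,4)->W->(0,3) | ant1:(0,3)->E->(0,4) | ant2:(0,4)->W->(0,3)
  grid max=4 at (0,3)
Step 3: ant0:(0,3)->E->(0,4) | ant1:(0,4)->W->(0,3) | ant2:(0,3)->E->(0,4)
  grid max=7 at (0,4)
Step 4: ant0:(0,4)->W->(0,3) | ant1:(0,3)->E->(0,4) | ant2:(0,4)->W->(0,3)
  grid max=8 at (0,3)
Step 5: ant0:(0,3)->E->(0,4) | ant1:(0,4)->W->(0,3) | ant2:(0,3)->E->(0,4)
  grid max=11 at (0,4)
Step 6: ant0:(0,4)->W->(0,3) | ant1:(0,3)->E->(0,4) | ant2:(0,4)->W->(0,3)
  grid max=12 at (0,3)

(0,3) (0,4) (0,3)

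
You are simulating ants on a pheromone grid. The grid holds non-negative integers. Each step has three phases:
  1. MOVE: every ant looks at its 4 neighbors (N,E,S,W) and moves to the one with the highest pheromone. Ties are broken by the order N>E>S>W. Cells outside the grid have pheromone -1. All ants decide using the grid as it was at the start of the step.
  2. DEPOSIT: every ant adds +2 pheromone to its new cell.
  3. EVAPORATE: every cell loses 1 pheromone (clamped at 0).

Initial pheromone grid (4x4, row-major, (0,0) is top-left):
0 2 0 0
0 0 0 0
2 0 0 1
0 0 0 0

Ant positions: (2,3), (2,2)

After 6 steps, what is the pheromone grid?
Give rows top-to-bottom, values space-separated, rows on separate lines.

After step 1: ants at (1,3),(2,3)
  0 1 0 0
  0 0 0 1
  1 0 0 2
  0 0 0 0
After step 2: ants at (2,3),(1,3)
  0 0 0 0
  0 0 0 2
  0 0 0 3
  0 0 0 0
After step 3: ants at (1,3),(2,3)
  0 0 0 0
  0 0 0 3
  0 0 0 4
  0 0 0 0
After step 4: ants at (2,3),(1,3)
  0 0 0 0
  0 0 0 4
  0 0 0 5
  0 0 0 0
After step 5: ants at (1,3),(2,3)
  0 0 0 0
  0 0 0 5
  0 0 0 6
  0 0 0 0
After step 6: ants at (2,3),(1,3)
  0 0 0 0
  0 0 0 6
  0 0 0 7
  0 0 0 0

0 0 0 0
0 0 0 6
0 0 0 7
0 0 0 0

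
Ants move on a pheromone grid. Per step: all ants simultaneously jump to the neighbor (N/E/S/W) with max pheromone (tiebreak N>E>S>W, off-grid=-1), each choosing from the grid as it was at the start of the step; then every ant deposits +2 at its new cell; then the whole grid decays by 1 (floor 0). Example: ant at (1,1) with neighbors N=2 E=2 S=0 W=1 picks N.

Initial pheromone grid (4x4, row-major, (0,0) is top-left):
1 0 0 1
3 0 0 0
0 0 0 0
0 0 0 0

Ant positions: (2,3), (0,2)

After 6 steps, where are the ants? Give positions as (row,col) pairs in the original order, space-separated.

Step 1: ant0:(2,3)->N->(1,3) | ant1:(0,2)->E->(0,3)
  grid max=2 at (0,3)
Step 2: ant0:(1,3)->N->(0,3) | ant1:(0,3)->S->(1,3)
  grid max=3 at (0,3)
Step 3: ant0:(0,3)->S->(1,3) | ant1:(1,3)->N->(0,3)
  grid max=4 at (0,3)
Step 4: ant0:(1,3)->N->(0,3) | ant1:(0,3)->S->(1,3)
  grid max=5 at (0,3)
Step 5: ant0:(0,3)->S->(1,3) | ant1:(1,3)->N->(0,3)
  grid max=6 at (0,3)
Step 6: ant0:(1,3)->N->(0,3) | ant1:(0,3)->S->(1,3)
  grid max=7 at (0,3)

(0,3) (1,3)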